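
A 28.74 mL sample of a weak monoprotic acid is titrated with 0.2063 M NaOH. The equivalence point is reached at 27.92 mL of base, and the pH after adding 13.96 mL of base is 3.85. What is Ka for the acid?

1.4 x 10^-4

13.96 mL is half of the equivalence volume, so this is the half-equivalence point where [HA] = [A^-].
At half-equivalence pH = pKa, so pKa = 3.85.
Ka = 10^(-3.85) = 1.4 x 10^-4.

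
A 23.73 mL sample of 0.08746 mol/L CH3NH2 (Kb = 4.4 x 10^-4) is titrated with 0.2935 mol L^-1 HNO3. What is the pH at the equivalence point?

n(CH3NH2) = 0.08746 x 0.02373 = 0.002075 mol; V(HNO3) at equivalence = 0.002075/0.2935 = 0.007071 L.
At equivalence the base is fully converted to CH3NH3+; total volume = 0.03080 L, so [CH3NH3+] = 0.002075/0.03080 = 0.06738 M.
Ka(CH3NH3+) = Kw/Kb = 1.0e-14 / 4.4 x 10^-4 = 2.27e-11.
[H^+] = sqrt(Ka x [CH3NH3+]) = sqrt(2.27e-11 x 0.06738) = 1.24e-6 M.
pH = -log(1.24e-6) = 5.91.

5.91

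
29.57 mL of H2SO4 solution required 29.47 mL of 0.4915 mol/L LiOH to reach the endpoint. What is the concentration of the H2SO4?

n(LiOH) delivered = 0.4915 x 0.02947 = 0.01448 mol.
The reaction is 1 H2SO4 + 2 LiOH, so n(H2SO4) = 0.01448 x 1/2 = 0.007242 mol.
[H2SO4] = 0.007242 mol / 0.02957 L = 0.245 M.

0.245 M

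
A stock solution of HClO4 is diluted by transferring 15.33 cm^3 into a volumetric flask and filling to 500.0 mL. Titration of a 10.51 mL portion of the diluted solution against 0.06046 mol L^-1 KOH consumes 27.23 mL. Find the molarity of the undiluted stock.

n(KOH) = 0.06046 x 0.02723 = 0.001646 mol.
n(HClO4) in the aliquot = 0.001646 mol.
[diluted HClO4] = 0.001646 / 0.01051 = 0.1566 M.
Dilution factor = 500.0/15.33 = 32.62, so [stock] = 0.1566 x 32.62 = 5.11 M.

5.11 M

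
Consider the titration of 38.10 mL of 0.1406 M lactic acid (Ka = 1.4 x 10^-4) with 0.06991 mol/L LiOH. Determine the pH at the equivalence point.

8.26

n(HC3H5O3) = 0.1406 x 0.03810 = 0.005357 mol; V(LiOH) at equivalence = 0.005357/0.06991 = 0.07663 L.
At equivalence all the acid is converted to C3H5O3-; total volume = 0.03810 + 0.07663 = 0.1147 L, so [C3H5O3-] = 0.005357/0.1147 = 0.04669 M.
Kb = Kw/Ka = 1.0e-14 / 1.4 x 10^-4 = 7.14e-11.
[OH^-] = sqrt(Kb x [C3H5O3-]) = sqrt(7.14e-11 x 0.04669) = 1.83e-6 M.
pOH = 5.74, so pH = 14.00 - 5.74 = 8.26.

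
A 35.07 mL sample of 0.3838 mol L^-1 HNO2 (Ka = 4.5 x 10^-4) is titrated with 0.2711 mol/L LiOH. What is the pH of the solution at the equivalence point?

8.27

n(HNO2) = 0.3838 x 0.03507 = 0.01346 mol; V(LiOH) at equivalence = 0.01346/0.2711 = 0.04965 L.
At equivalence all the acid is converted to NO2-; total volume = 0.03507 + 0.04965 = 0.08472 L, so [NO2-] = 0.01346/0.08472 = 0.1589 M.
Kb = Kw/Ka = 1.0e-14 / 4.5 x 10^-4 = 2.22e-11.
[OH^-] = sqrt(Kb x [NO2-]) = sqrt(2.22e-11 x 0.1589) = 1.88e-6 M.
pOH = 5.73, so pH = 14.00 - 5.73 = 8.27.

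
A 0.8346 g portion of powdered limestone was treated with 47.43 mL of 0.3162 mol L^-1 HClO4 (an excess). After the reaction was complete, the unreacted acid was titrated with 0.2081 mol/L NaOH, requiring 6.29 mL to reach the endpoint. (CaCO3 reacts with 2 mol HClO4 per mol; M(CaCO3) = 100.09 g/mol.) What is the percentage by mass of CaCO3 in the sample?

Total n(HClO4) added = 0.3162 x 0.04743 = 0.01500 mol.
n(NaOH) used = 0.2081 x 0.006290 = 0.001309 mol, which equals the excess n(HClO4).
So n(HClO4) consumed by the sample = 0.01500 - 0.001309 = 0.01369 mol.
n(CaCO3) = 0.01369 / 2 = 0.006844 mol.
mass CaCO3 = 0.006844 x 100.09 = 0.6850 g, so %CaCO3 = 0.6850/0.8346 x 100 = 82.1%.

82.1%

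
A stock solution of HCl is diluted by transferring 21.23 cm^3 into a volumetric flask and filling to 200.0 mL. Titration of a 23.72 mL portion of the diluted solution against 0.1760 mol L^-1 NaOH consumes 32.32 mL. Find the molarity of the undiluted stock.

n(NaOH) = 0.1760 x 0.03232 = 0.005688 mol.
n(HCl) in the aliquot = 0.005688 mol.
[diluted HCl] = 0.005688 / 0.02372 = 0.2398 M.
Dilution factor = 200.0/21.23 = 9.421, so [stock] = 0.2398 x 9.421 = 2.26 M.

2.26 M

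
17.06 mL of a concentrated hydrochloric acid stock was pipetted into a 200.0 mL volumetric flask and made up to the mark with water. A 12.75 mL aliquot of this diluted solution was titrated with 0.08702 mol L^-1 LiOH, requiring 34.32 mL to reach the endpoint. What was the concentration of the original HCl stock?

n(LiOH) = 0.08702 x 0.03432 = 0.002987 mol.
n(HCl) in the aliquot = 0.002987 mol.
[diluted HCl] = 0.002987 / 0.01275 = 0.2342 M.
Dilution factor = 200.0/17.06 = 11.72, so [stock] = 0.2342 x 11.72 = 2.75 M.

2.75 M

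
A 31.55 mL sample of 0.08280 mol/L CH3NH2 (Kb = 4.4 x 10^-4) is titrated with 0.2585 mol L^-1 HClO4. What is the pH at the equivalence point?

5.92

n(CH3NH2) = 0.08280 x 0.03155 = 0.002612 mol; V(HClO4) at equivalence = 0.002612/0.2585 = 0.01011 L.
At equivalence the base is fully converted to CH3NH3+; total volume = 0.04166 L, so [CH3NH3+] = 0.002612/0.04166 = 0.06271 M.
Ka(CH3NH3+) = Kw/Kb = 1.0e-14 / 4.4 x 10^-4 = 2.27e-11.
[H^+] = sqrt(Ka x [CH3NH3+]) = sqrt(2.27e-11 x 0.06271) = 1.19e-6 M.
pH = -log(1.19e-6) = 5.92.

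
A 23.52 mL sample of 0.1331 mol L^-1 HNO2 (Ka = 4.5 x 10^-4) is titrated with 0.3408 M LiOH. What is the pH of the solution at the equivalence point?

8.16

n(HNO2) = 0.1331 x 0.02352 = 0.003131 mol; V(LiOH) at equivalence = 0.003131/0.3408 = 0.009186 L.
At equivalence all the acid is converted to NO2-; total volume = 0.02352 + 0.009186 = 0.03271 L, so [NO2-] = 0.003131/0.03271 = 0.09572 M.
Kb = Kw/Ka = 1.0e-14 / 4.5 x 10^-4 = 2.22e-11.
[OH^-] = sqrt(Kb x [NO2-]) = sqrt(2.22e-11 x 0.09572) = 1.46e-6 M.
pOH = 5.84, so pH = 14.00 - 5.84 = 8.16.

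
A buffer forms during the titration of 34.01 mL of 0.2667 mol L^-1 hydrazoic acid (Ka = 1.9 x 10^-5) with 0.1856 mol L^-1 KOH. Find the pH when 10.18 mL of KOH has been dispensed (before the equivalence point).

Initial n(HN3) = 0.2667 x 0.03401 = 0.009070 mol.
n(KOH) added = 0.1856 x 0.01018 = 0.001889 mol, converting that many moles of HN3 to N3-.
Remaining n(HN3) = 0.007181 mol; n(N3-) = 0.001889 mol.
By Henderson-Hasselbalch, pH = pKa + log([A^-]/[HA]) = 4.72 + log(0.001889/0.007181) = 4.72 + (-0.58) = 4.14.

4.14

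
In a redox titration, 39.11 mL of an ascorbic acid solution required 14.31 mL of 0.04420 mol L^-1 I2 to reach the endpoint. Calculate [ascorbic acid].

0.0162 M

n(I2) = 0.04420 x 0.01431 = 0.0006325 mol.
From the balanced equation, 1 mol I2 reacts with 1 mol ascorbic acid, so n(ascorbic acid) = 0.0006325 x 1/1 = 0.0006325 mol.
[ascorbic acid] = 0.0006325 / 0.03911 L = 0.0162 M.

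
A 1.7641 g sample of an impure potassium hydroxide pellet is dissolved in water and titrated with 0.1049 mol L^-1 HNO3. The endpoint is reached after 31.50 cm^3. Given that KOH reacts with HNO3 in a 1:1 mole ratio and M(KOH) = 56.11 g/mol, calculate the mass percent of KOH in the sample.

n(HNO3) = 0.1049 x 0.03150 = 0.003304 mol.
n(KOH) = 0.003304 / 1 = 0.003304 mol.
mass of KOH = 0.003304 x 56.11 = 0.1854 g.
% purity = 0.1854 / 1.7641 x 100 = 10.5%.

10.5%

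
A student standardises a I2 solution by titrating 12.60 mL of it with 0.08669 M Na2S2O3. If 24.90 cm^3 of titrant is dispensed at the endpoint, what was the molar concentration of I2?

n(Na2S2O3) = 0.08669 x 0.02490 = 0.002159 mol.
From the balanced equation, 2 mol Na2S2O3 reacts with 1 mol I2, so n(I2) = 0.002159 x 1/2 = 0.001079 mol.
[I2] = 0.001079 / 0.01260 L = 0.0857 M.

0.0857 M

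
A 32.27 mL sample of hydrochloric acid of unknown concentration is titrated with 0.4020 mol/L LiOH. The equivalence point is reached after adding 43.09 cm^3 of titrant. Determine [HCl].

0.537 M

n(LiOH) delivered = 0.4020 x 0.04309 = 0.01732 mol.
For a 1:1 reaction, n(HCl) = 0.01732 mol.
[HCl] = 0.01732 mol / 0.03227 L = 0.537 M.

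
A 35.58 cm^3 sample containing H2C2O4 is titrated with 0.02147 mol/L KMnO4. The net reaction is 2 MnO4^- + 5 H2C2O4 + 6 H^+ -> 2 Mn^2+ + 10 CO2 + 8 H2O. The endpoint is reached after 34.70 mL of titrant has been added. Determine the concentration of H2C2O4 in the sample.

0.0523 M

n(KMnO4) = 0.02147 x 0.03470 = 0.0007450 mol.
From the balanced equation, 2 mol KMnO4 reacts with 5 mol H2C2O4, so n(H2C2O4) = 0.0007450 x 5/2 = 0.001863 mol.
[H2C2O4] = 0.001863 / 0.03558 L = 0.0523 M.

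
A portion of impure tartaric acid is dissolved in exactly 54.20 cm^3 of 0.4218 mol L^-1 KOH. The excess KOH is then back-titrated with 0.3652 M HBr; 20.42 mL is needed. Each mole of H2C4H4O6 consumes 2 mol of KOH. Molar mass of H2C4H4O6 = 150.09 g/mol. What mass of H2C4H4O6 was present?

1.16 g

Total n(KOH) added = 0.4218 x 0.05420 = 0.02286 mol.
n(HBr) used = 0.3652 x 0.02042 = 0.007457 mol, which equals the excess n(KOH).
So n(KOH) consumed by the sample = 0.02286 - 0.007457 = 0.01540 mol.
n(H2C4H4O6) = 0.01540 / 2 = 0.007702 mol.
mass = 0.007702 mol x 150.09 g/mol = 1.16 g.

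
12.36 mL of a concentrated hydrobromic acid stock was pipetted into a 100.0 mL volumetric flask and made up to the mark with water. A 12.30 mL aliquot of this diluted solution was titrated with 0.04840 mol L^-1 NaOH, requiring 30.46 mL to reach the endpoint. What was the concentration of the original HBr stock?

0.970 M

n(NaOH) = 0.04840 x 0.03046 = 0.001474 mol.
n(HBr) in the aliquot = 0.001474 mol.
[diluted HBr] = 0.001474 / 0.01230 = 0.1199 M.
Dilution factor = 100.0/12.36 = 8.091, so [stock] = 0.1199 x 8.091 = 0.970 M.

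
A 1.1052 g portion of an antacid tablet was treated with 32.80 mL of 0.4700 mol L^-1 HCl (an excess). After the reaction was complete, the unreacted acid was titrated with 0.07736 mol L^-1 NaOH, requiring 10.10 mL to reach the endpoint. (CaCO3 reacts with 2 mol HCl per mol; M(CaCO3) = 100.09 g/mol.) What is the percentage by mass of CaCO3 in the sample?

Total n(HCl) added = 0.4700 x 0.03280 = 0.01542 mol.
n(NaOH) used = 0.07736 x 0.01010 = 0.0007813 mol, which equals the excess n(HCl).
So n(HCl) consumed by the sample = 0.01542 - 0.0007813 = 0.01463 mol.
n(CaCO3) = 0.01463 / 2 = 0.007317 mol.
mass CaCO3 = 0.007317 x 100.09 = 0.7324 g, so %CaCO3 = 0.7324/1.1052 x 100 = 66.3%.

66.3%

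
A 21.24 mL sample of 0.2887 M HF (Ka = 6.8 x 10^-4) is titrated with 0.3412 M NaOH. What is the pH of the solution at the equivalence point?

8.18

n(HF) = 0.2887 x 0.02124 = 0.006132 mol; V(NaOH) at equivalence = 0.006132/0.3412 = 0.01797 L.
At equivalence all the acid is converted to F-; total volume = 0.02124 + 0.01797 = 0.03921 L, so [F-] = 0.006132/0.03921 = 0.1564 M.
Kb = Kw/Ka = 1.0e-14 / 6.8 x 10^-4 = 1.47e-11.
[OH^-] = sqrt(Kb x [F-]) = sqrt(1.47e-11 x 0.1564) = 1.52e-6 M.
pOH = 5.82, so pH = 14.00 - 5.82 = 8.18.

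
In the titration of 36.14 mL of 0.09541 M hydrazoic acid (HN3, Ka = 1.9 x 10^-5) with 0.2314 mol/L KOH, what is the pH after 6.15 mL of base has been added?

Initial n(HN3) = 0.09541 x 0.03614 = 0.003448 mol.
n(KOH) added = 0.2314 x 0.006150 = 0.001423 mol, converting that many moles of HN3 to N3-.
Remaining n(HN3) = 0.002025 mol; n(N3-) = 0.001423 mol.
By Henderson-Hasselbalch, pH = pKa + log([A^-]/[HA]) = 4.72 + log(0.001423/0.002025) = 4.72 + (-0.15) = 4.57.

4.57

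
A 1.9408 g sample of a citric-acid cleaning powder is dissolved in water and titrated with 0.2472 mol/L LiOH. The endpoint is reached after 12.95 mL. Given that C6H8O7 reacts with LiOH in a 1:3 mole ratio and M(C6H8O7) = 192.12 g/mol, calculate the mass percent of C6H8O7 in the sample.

n(LiOH) = 0.2472 x 0.01295 = 0.003201 mol.
n(C6H8O7) = 0.003201 / 3 = 0.001067 mol.
mass of C6H8O7 = 0.001067 x 192.12 = 0.2050 g.
% purity = 0.2050 / 1.9408 x 100 = 10.6%.

10.6%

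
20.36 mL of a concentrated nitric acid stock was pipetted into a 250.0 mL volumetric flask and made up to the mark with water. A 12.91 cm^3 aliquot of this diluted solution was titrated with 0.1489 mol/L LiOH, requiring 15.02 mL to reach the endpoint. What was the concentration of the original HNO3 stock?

n(LiOH) = 0.1489 x 0.01502 = 0.002236 mol.
n(HNO3) in the aliquot = 0.002236 mol.
[diluted HNO3] = 0.002236 / 0.01291 = 0.1732 M.
Dilution factor = 250.0/20.36 = 12.28, so [stock] = 0.1732 x 12.28 = 2.13 M.

2.13 M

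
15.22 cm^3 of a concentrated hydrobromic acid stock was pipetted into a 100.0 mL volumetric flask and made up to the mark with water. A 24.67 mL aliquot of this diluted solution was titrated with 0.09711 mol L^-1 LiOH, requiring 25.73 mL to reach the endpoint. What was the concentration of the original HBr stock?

n(LiOH) = 0.09711 x 0.02573 = 0.002499 mol.
n(HBr) in the aliquot = 0.002499 mol.
[diluted HBr] = 0.002499 / 0.02467 = 0.1013 M.
Dilution factor = 100.0/15.22 = 6.570, so [stock] = 0.1013 x 6.570 = 0.665 M.

0.665 M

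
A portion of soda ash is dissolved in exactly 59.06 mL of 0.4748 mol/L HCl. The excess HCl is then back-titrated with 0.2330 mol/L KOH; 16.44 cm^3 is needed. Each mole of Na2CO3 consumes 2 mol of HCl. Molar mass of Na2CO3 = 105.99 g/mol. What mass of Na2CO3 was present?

Total n(HCl) added = 0.4748 x 0.05906 = 0.02804 mol.
n(KOH) used = 0.2330 x 0.01644 = 0.003831 mol, which equals the excess n(HCl).
So n(HCl) consumed by the sample = 0.02804 - 0.003831 = 0.02421 mol.
n(Na2CO3) = 0.02421 / 2 = 0.01211 mol.
mass = 0.01211 mol x 105.99 g/mol = 1.28 g.

1.28 g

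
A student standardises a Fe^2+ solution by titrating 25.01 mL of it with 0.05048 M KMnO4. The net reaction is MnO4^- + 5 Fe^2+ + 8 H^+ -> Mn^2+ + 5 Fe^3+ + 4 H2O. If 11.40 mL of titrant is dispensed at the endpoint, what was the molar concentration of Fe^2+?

n(KMnO4) = 0.05048 x 0.01140 = 0.0005755 mol.
From the balanced equation, 1 mol KMnO4 reacts with 5 mol Fe^2+, so n(Fe^2+) = 0.0005755 x 5/1 = 0.002877 mol.
[Fe^2+] = 0.002877 / 0.02501 L = 0.115 M.

0.115 M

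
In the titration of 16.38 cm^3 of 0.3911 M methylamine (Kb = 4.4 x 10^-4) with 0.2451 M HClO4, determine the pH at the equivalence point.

n(CH3NH2) = 0.3911 x 0.01638 = 0.006406 mol; V(HClO4) at equivalence = 0.006406/0.2451 = 0.02614 L.
At equivalence the base is fully converted to CH3NH3+; total volume = 0.04252 L, so [CH3NH3+] = 0.006406/0.04252 = 0.1507 M.
Ka(CH3NH3+) = Kw/Kb = 1.0e-14 / 4.4 x 10^-4 = 2.27e-11.
[H^+] = sqrt(Ka x [CH3NH3+]) = sqrt(2.27e-11 x 0.1507) = 1.85e-6 M.
pH = -log(1.85e-6) = 5.73.

5.73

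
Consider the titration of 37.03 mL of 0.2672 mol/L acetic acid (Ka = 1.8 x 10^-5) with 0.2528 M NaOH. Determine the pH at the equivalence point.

n(CH3COOH) = 0.2672 x 0.03703 = 0.009894 mol; V(NaOH) at equivalence = 0.009894/0.2528 = 0.03914 L.
At equivalence all the acid is converted to CH3COO-; total volume = 0.03703 + 0.03914 = 0.07617 L, so [CH3COO-] = 0.009894/0.07617 = 0.1299 M.
Kb = Kw/Ka = 1.0e-14 / 1.8 x 10^-5 = 5.56e-10.
[OH^-] = sqrt(Kb x [CH3COO-]) = sqrt(5.56e-10 x 0.1299) = 8.50e-6 M.
pOH = 5.07, so pH = 14.00 - 5.07 = 8.93.

8.93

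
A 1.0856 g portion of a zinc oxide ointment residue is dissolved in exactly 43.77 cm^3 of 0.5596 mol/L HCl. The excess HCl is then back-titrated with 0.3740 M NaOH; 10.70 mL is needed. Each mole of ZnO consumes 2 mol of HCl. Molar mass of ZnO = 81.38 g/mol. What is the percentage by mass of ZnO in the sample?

76.8%

Total n(HCl) added = 0.5596 x 0.04377 = 0.02449 mol.
n(NaOH) used = 0.3740 x 0.01070 = 0.004002 mol, which equals the excess n(HCl).
So n(HCl) consumed by the sample = 0.02449 - 0.004002 = 0.02049 mol.
n(ZnO) = 0.02049 / 2 = 0.01025 mol.
mass ZnO = 0.01025 x 81.38 = 0.8338 g, so %ZnO = 0.8338/1.0856 x 100 = 76.8%.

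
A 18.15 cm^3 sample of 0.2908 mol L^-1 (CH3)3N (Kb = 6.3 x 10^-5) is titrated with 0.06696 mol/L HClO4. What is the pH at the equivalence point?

5.53

n((CH3)3N) = 0.2908 x 0.01815 = 0.005278 mol; V(HClO4) at equivalence = 0.005278/0.06696 = 0.07882 L.
At equivalence the base is fully converted to (CH3)3NH+; total volume = 0.09697 L, so [(CH3)3NH+] = 0.005278/0.09697 = 0.05443 M.
Ka((CH3)3NH+) = Kw/Kb = 1.0e-14 / 6.3 x 10^-5 = 1.59e-10.
[H^+] = sqrt(Ka x [(CH3)3NH+]) = sqrt(1.59e-10 x 0.05443) = 2.94e-6 M.
pH = -log(2.94e-6) = 5.53.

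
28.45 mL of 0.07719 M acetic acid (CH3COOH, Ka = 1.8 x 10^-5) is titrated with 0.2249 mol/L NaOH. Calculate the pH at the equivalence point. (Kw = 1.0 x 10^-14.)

8.75

n(CH3COOH) = 0.07719 x 0.02845 = 0.002196 mol; V(NaOH) at equivalence = 0.002196/0.2249 = 0.009765 L.
At equivalence all the acid is converted to CH3COO-; total volume = 0.02845 + 0.009765 = 0.03821 L, so [CH3COO-] = 0.002196/0.03821 = 0.05747 M.
Kb = Kw/Ka = 1.0e-14 / 1.8 x 10^-5 = 5.56e-10.
[OH^-] = sqrt(Kb x [CH3COO-]) = sqrt(5.56e-10 x 0.05747) = 5.65e-6 M.
pOH = 5.25, so pH = 14.00 - 5.25 = 8.75.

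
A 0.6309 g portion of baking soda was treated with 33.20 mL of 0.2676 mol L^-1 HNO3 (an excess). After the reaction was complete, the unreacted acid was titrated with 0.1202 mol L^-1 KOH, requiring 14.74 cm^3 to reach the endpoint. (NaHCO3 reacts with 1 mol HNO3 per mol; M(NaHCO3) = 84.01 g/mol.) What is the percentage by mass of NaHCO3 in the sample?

94.7%

Total n(HNO3) added = 0.2676 x 0.03320 = 0.008884 mol.
n(KOH) used = 0.1202 x 0.01474 = 0.001772 mol, which equals the excess n(HNO3).
So n(HNO3) consumed by the sample = 0.008884 - 0.001772 = 0.007113 mol.
n(NaHCO3) = 0.007113 / 1 = 0.007113 mol.
mass NaHCO3 = 0.007113 x 84.01 = 0.5975 g, so %NaHCO3 = 0.5975/0.6309 x 100 = 94.7%.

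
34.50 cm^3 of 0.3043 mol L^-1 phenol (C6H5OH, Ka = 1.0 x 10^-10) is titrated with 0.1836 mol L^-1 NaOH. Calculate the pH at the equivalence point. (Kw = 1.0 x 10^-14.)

11.53

n(C6H5OH) = 0.3043 x 0.03450 = 0.01050 mol; V(NaOH) at equivalence = 0.01050/0.1836 = 0.05718 L.
At equivalence all the acid is converted to C6H5O-; total volume = 0.03450 + 0.05718 = 0.09168 L, so [C6H5O-] = 0.01050/0.09168 = 0.1145 M.
Kb = Kw/Ka = 1.0e-14 / 1.0 x 10^-10 = 0.000100.
[OH^-] = sqrt(Kb x [C6H5O-]) = sqrt(0.000100 x 0.1145) = 0.00338 M.
pOH = 2.47, so pH = 14.00 - 2.47 = 11.53.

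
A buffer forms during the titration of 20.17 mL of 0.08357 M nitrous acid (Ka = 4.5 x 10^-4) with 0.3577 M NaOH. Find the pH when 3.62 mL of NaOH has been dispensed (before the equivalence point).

Initial n(HNO2) = 0.08357 x 0.02017 = 0.001686 mol.
n(NaOH) added = 0.3577 x 0.003620 = 0.001295 mol, converting that many moles of HNO2 to NO2-.
Remaining n(HNO2) = 0.0003907 mol; n(NO2-) = 0.001295 mol.
By Henderson-Hasselbalch, pH = pKa + log([A^-]/[HA]) = 3.35 + log(0.001295/0.0003907) = 3.35 + (+0.52) = 3.87.

3.87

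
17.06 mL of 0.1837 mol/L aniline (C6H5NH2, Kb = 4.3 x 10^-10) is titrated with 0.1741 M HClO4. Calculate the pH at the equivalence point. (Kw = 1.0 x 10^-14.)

2.84

n(C6H5NH2) = 0.1837 x 0.01706 = 0.003134 mol; V(HClO4) at equivalence = 0.003134/0.1741 = 0.01800 L.
At equivalence the base is fully converted to C6H5NH3+; total volume = 0.03506 L, so [C6H5NH3+] = 0.003134/0.03506 = 0.08939 M.
Ka(C6H5NH3+) = Kw/Kb = 1.0e-14 / 4.3 x 10^-10 = 2.33e-5.
[H^+] = sqrt(Ka x [C6H5NH3+]) = sqrt(2.33e-5 x 0.08939) = 0.00144 M.
pH = -log(0.00144) = 2.84.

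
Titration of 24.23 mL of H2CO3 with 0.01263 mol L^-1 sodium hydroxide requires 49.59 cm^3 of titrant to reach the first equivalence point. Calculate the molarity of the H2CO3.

n(NaOH) = 0.01263 x 0.04959 = 0.0006263 mol.
At the first equivalence point, 1 mol OH^- react per mol H2CO3, so n(H2CO3) = 0.0006263 / 1 = 0.0006263 mol.
[H2CO3] = 0.0006263 / 0.02423 L = 0.0258 M.

0.0258 M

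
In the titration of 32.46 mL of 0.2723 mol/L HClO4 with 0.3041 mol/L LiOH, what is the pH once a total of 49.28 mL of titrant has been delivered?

12.88

n(acid) = 0.2723 x 0.03246 = 0.008839 mol; n(LiOH) added = 0.3041 x 0.04928 = 0.01499 mol.
Base is in excess by 0.01499 - 0.008839 = 0.006147 mol in a total volume of 0.08174 L.
[OH^-] = 0.006147/0.08174 = 0.07520 M, so pOH = 1.12 and pH = 14.00 - 1.12 = 12.88.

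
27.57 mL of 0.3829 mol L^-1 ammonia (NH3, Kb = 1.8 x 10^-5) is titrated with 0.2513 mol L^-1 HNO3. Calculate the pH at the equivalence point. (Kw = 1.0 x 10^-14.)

5.04

n(NH3) = 0.3829 x 0.02757 = 0.01056 mol; V(HNO3) at equivalence = 0.01056/0.2513 = 0.04201 L.
At equivalence the base is fully converted to NH4+; total volume = 0.06958 L, so [NH4+] = 0.01056/0.06958 = 0.1517 M.
Ka(NH4+) = Kw/Kb = 1.0e-14 / 1.8 x 10^-5 = 5.56e-10.
[H^+] = sqrt(Ka x [NH4+]) = sqrt(5.56e-10 x 0.1517) = 9.18e-6 M.
pH = -log(9.18e-6) = 5.04.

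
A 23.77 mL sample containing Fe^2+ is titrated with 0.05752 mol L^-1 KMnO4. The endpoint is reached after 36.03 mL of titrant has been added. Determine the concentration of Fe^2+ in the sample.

0.436 M

n(KMnO4) = 0.05752 x 0.03603 = 0.002072 mol.
From the balanced equation, 1 mol KMnO4 reacts with 5 mol Fe^2+, so n(Fe^2+) = 0.002072 x 5/1 = 0.01036 mol.
[Fe^2+] = 0.01036 / 0.02377 L = 0.436 M.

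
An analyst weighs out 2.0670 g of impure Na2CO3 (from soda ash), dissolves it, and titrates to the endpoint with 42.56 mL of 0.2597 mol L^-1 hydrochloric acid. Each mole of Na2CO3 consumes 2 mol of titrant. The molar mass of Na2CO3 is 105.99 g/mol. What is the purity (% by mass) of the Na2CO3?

28.3%

n(HCl) = 0.2597 x 0.04256 = 0.01105 mol.
n(Na2CO3) = 0.01105 / 2 = 0.005526 mol.
mass of Na2CO3 = 0.005526 x 105.99 = 0.5857 g.
% purity = 0.5857 / 2.0670 x 100 = 28.3%.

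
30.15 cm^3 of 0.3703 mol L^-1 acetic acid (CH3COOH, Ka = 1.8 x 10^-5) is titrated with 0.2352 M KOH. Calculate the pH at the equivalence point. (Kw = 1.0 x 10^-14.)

8.95

n(CH3COOH) = 0.3703 x 0.03015 = 0.01116 mol; V(KOH) at equivalence = 0.01116/0.2352 = 0.04747 L.
At equivalence all the acid is converted to CH3COO-; total volume = 0.03015 + 0.04747 = 0.07762 L, so [CH3COO-] = 0.01116/0.07762 = 0.1438 M.
Kb = Kw/Ka = 1.0e-14 / 1.8 x 10^-5 = 5.56e-10.
[OH^-] = sqrt(Kb x [CH3COO-]) = sqrt(5.56e-10 x 0.1438) = 8.94e-6 M.
pOH = 5.05, so pH = 14.00 - 5.05 = 8.95.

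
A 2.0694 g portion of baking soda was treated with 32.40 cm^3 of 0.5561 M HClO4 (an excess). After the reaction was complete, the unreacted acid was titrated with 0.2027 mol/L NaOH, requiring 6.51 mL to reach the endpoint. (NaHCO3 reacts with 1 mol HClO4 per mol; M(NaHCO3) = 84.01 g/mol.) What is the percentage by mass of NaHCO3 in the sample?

Total n(HClO4) added = 0.5561 x 0.03240 = 0.01802 mol.
n(NaOH) used = 0.2027 x 0.006510 = 0.001320 mol, which equals the excess n(HClO4).
So n(HClO4) consumed by the sample = 0.01802 - 0.001320 = 0.01670 mol.
n(NaHCO3) = 0.01670 / 1 = 0.01670 mol.
mass NaHCO3 = 0.01670 x 84.01 = 1.403 g, so %NaHCO3 = 1.403/2.0694 x 100 = 67.8%.

67.8%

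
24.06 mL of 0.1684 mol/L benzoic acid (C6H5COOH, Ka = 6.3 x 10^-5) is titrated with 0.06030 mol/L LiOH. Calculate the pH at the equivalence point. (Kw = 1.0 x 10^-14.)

n(C6H5COOH) = 0.1684 x 0.02406 = 0.004052 mol; V(LiOH) at equivalence = 0.004052/0.06030 = 0.06719 L.
At equivalence all the acid is converted to C6H5COO-; total volume = 0.02406 + 0.06719 = 0.09125 L, so [C6H5COO-] = 0.004052/0.09125 = 0.04440 M.
Kb = Kw/Ka = 1.0e-14 / 6.3 x 10^-5 = 1.59e-10.
[OH^-] = sqrt(Kb x [C6H5COO-]) = sqrt(1.59e-10 x 0.04440) = 2.65e-6 M.
pOH = 5.58, so pH = 14.00 - 5.58 = 8.42.

8.42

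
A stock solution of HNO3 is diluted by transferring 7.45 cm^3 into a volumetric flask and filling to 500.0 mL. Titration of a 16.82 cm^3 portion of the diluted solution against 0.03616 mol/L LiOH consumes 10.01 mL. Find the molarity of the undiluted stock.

n(LiOH) = 0.03616 x 0.01001 = 0.0003620 mol.
n(HNO3) in the aliquot = 0.0003620 mol.
[diluted HNO3] = 0.0003620 / 0.01682 = 0.02152 M.
Dilution factor = 500.0/7.450 = 67.11, so [stock] = 0.02152 x 67.11 = 1.44 M.

1.44 M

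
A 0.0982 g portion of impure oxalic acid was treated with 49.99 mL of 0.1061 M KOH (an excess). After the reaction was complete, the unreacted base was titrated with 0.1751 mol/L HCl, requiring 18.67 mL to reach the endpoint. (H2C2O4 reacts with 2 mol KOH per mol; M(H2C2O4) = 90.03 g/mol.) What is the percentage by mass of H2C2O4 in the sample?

93.3%

Total n(KOH) added = 0.1061 x 0.04999 = 0.005304 mol.
n(HCl) used = 0.1751 x 0.01867 = 0.003269 mol, which equals the excess n(KOH).
So n(KOH) consumed by the sample = 0.005304 - 0.003269 = 0.002035 mol.
n(H2C2O4) = 0.002035 / 2 = 0.001017 mol.
mass H2C2O4 = 0.001017 x 90.03 = 0.09160 g, so %H2C2O4 = 0.09160/0.0982 x 100 = 93.3%.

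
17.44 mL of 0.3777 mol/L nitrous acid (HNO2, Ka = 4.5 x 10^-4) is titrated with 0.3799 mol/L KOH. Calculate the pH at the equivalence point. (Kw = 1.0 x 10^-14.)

n(HNO2) = 0.3777 x 0.01744 = 0.006587 mol; V(KOH) at equivalence = 0.006587/0.3799 = 0.01734 L.
At equivalence all the acid is converted to NO2-; total volume = 0.01744 + 0.01734 = 0.03478 L, so [NO2-] = 0.006587/0.03478 = 0.1894 M.
Kb = Kw/Ka = 1.0e-14 / 4.5 x 10^-4 = 2.22e-11.
[OH^-] = sqrt(Kb x [NO2-]) = sqrt(2.22e-11 x 0.1894) = 2.05e-6 M.
pOH = 5.69, so pH = 14.00 - 5.69 = 8.31.

8.31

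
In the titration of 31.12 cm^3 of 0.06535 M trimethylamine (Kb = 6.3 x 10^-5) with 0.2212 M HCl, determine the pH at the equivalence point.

n((CH3)3N) = 0.06535 x 0.03112 = 0.002034 mol; V(HCl) at equivalence = 0.002034/0.2212 = 0.009194 L.
At equivalence the base is fully converted to (CH3)3NH+; total volume = 0.04031 L, so [(CH3)3NH+] = 0.002034/0.04031 = 0.05045 M.
Ka((CH3)3NH+) = Kw/Kb = 1.0e-14 / 6.3 x 10^-5 = 1.59e-10.
[H^+] = sqrt(Ka x [(CH3)3NH+]) = sqrt(1.59e-10 x 0.05045) = 2.83e-6 M.
pH = -log(2.83e-6) = 5.55.

5.55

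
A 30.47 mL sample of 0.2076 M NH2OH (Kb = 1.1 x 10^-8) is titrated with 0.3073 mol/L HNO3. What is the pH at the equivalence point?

n(NH2OH) = 0.2076 x 0.03047 = 0.006326 mol; V(HNO3) at equivalence = 0.006326/0.3073 = 0.02058 L.
At equivalence the base is fully converted to NH3OH+; total volume = 0.05105 L, so [NH3OH+] = 0.006326/0.05105 = 0.1239 M.
Ka(NH3OH+) = Kw/Kb = 1.0e-14 / 1.1 x 10^-8 = 9.09e-7.
[H^+] = sqrt(Ka x [NH3OH+]) = sqrt(9.09e-7 x 0.1239) = 0.000336 M.
pH = -log(0.000336) = 3.47.

3.47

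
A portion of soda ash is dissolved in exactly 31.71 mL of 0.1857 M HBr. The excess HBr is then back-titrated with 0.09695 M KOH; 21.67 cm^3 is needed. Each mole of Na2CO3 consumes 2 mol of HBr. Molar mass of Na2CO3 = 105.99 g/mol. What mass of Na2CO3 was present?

Total n(HBr) added = 0.1857 x 0.03171 = 0.005889 mol.
n(KOH) used = 0.09695 x 0.02167 = 0.002101 mol, which equals the excess n(HBr).
So n(HBr) consumed by the sample = 0.005889 - 0.002101 = 0.003788 mol.
n(Na2CO3) = 0.003788 / 2 = 0.001894 mol.
mass = 0.001894 mol x 105.99 g/mol = 0.201 g.

0.201 g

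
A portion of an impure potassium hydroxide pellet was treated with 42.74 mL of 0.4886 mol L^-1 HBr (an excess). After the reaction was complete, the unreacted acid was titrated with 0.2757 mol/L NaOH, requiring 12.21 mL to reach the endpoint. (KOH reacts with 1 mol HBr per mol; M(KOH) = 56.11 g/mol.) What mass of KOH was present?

0.983 g

Total n(HBr) added = 0.4886 x 0.04274 = 0.02088 mol.
n(NaOH) used = 0.2757 x 0.01221 = 0.003366 mol, which equals the excess n(HBr).
So n(HBr) consumed by the sample = 0.02088 - 0.003366 = 0.01752 mol.
n(KOH) = 0.01752 / 1 = 0.01752 mol.
mass = 0.01752 mol x 56.11 g/mol = 0.983 g.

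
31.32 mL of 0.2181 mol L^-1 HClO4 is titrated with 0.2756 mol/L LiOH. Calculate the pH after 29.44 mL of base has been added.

12.32

n(acid) = 0.2181 x 0.03132 = 0.006831 mol; n(LiOH) added = 0.2756 x 0.02944 = 0.008114 mol.
Base is in excess by 0.008114 - 0.006831 = 0.001283 mol in a total volume of 0.06076 L.
[OH^-] = 0.001283/0.06076 = 0.02111 M, so pOH = 1.68 and pH = 14.00 - 1.68 = 12.32.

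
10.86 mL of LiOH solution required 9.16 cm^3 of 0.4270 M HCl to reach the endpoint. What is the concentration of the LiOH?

0.360 M

n(HCl) delivered = 0.4270 x 0.009160 = 0.003911 mol.
For a 1:1 reaction, n(LiOH) = 0.003911 mol.
[LiOH] = 0.003911 mol / 0.01086 L = 0.360 M.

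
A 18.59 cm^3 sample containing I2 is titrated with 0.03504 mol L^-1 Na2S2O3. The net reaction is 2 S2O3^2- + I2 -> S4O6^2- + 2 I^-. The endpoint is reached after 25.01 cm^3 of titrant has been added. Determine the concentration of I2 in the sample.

n(Na2S2O3) = 0.03504 x 0.02501 = 0.0008764 mol.
From the balanced equation, 2 mol Na2S2O3 reacts with 1 mol I2, so n(I2) = 0.0008764 x 1/2 = 0.0004382 mol.
[I2] = 0.0004382 / 0.01859 L = 0.0236 M.

0.0236 M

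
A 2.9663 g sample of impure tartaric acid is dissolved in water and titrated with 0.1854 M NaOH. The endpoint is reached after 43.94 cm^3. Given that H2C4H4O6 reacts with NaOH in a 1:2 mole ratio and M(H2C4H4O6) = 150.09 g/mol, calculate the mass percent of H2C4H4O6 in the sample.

n(NaOH) = 0.1854 x 0.04394 = 0.008146 mol.
n(H2C4H4O6) = 0.008146 / 2 = 0.004073 mol.
mass of H2C4H4O6 = 0.004073 x 150.09 = 0.6114 g.
% purity = 0.6114 / 2.9663 x 100 = 20.6%.

20.6%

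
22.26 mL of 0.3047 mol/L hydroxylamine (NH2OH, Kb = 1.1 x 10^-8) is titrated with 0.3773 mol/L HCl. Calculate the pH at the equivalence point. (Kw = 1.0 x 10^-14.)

3.41

n(NH2OH) = 0.3047 x 0.02226 = 0.006783 mol; V(HCl) at equivalence = 0.006783/0.3773 = 0.01798 L.
At equivalence the base is fully converted to NH3OH+; total volume = 0.04024 L, so [NH3OH+] = 0.006783/0.04024 = 0.1686 M.
Ka(NH3OH+) = Kw/Kb = 1.0e-14 / 1.1 x 10^-8 = 9.09e-7.
[H^+] = sqrt(Ka x [NH3OH+]) = sqrt(9.09e-7 x 0.1686) = 0.000391 M.
pH = -log(0.000391) = 3.41.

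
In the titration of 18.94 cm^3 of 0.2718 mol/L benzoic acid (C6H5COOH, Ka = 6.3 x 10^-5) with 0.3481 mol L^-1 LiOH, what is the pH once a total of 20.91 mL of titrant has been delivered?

n(acid) = 0.2718 x 0.01894 = 0.005148 mol; n(LiOH) added = 0.3481 x 0.02091 = 0.007279 mol.
Base is in excess by 0.007279 - 0.005148 = 0.002131 mol in a total volume of 0.03985 L.
[OH^-] = 0.002131/0.03985 = 0.05347 M, so pOH = 1.27 and pH = 14.00 - 1.27 = 12.73.

12.73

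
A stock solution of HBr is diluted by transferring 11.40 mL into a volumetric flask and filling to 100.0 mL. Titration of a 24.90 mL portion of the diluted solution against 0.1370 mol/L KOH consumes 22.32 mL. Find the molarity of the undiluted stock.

n(KOH) = 0.1370 x 0.02232 = 0.003058 mol.
n(HBr) in the aliquot = 0.003058 mol.
[diluted HBr] = 0.003058 / 0.02490 = 0.1228 M.
Dilution factor = 100.0/11.40 = 8.772, so [stock] = 0.1228 x 8.772 = 1.08 M.

1.08 M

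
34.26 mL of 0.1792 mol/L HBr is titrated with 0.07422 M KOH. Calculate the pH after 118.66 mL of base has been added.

n(acid) = 0.1792 x 0.03426 = 0.006139 mol; n(KOH) added = 0.07422 x 0.1187 = 0.008807 mol.
Base is in excess by 0.008807 - 0.006139 = 0.002668 mol in a total volume of 0.1529 L.
[OH^-] = 0.002668/0.1529 = 0.01744 M, so pOH = 1.76 and pH = 14.00 - 1.76 = 12.24.

12.24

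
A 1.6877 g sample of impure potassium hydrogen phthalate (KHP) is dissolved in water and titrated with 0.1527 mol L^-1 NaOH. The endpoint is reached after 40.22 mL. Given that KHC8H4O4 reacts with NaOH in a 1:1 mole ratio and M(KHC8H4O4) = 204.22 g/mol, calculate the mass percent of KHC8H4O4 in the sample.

74.3%

n(NaOH) = 0.1527 x 0.04022 = 0.006142 mol.
n(KHC8H4O4) = 0.006142 / 1 = 0.006142 mol.
mass of KHC8H4O4 = 0.006142 x 204.22 = 1.254 g.
% purity = 1.254 / 1.6877 x 100 = 74.3%.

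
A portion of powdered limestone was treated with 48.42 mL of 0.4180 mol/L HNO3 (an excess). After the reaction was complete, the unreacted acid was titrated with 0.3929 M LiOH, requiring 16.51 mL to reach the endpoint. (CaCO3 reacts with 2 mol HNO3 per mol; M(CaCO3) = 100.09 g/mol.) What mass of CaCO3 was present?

Total n(HNO3) added = 0.4180 x 0.04842 = 0.02024 mol.
n(LiOH) used = 0.3929 x 0.01651 = 0.006487 mol, which equals the excess n(HNO3).
So n(HNO3) consumed by the sample = 0.02024 - 0.006487 = 0.01375 mol.
n(CaCO3) = 0.01375 / 2 = 0.006876 mol.
mass = 0.006876 mol x 100.09 g/mol = 0.688 g.

0.688 g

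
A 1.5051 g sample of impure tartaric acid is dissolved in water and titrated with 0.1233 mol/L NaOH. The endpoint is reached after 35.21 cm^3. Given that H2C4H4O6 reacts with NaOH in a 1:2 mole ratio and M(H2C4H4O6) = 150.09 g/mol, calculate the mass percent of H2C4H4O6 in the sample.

21.6%

n(NaOH) = 0.1233 x 0.03521 = 0.004341 mol.
n(H2C4H4O6) = 0.004341 / 2 = 0.002171 mol.
mass of H2C4H4O6 = 0.002171 x 150.09 = 0.3258 g.
% purity = 0.3258 / 1.5051 x 100 = 21.6%.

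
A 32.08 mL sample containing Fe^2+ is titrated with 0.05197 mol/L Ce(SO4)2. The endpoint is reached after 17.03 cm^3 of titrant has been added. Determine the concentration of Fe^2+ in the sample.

n(Ce(SO4)2) = 0.05197 x 0.01703 = 0.0008850 mol.
From the balanced equation, 1 mol Ce(SO4)2 reacts with 1 mol Fe^2+, so n(Fe^2+) = 0.0008850 x 1/1 = 0.0008850 mol.
[Fe^2+] = 0.0008850 / 0.03208 L = 0.0276 M.

0.0276 M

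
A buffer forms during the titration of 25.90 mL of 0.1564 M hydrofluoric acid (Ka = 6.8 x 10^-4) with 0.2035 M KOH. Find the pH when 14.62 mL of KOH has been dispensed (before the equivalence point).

Initial n(HF) = 0.1564 x 0.02590 = 0.004051 mol.
n(KOH) added = 0.2035 x 0.01462 = 0.002975 mol, converting that many moles of HF to F-.
Remaining n(HF) = 0.001076 mol; n(F-) = 0.002975 mol.
By Henderson-Hasselbalch, pH = pKa + log([A^-]/[HA]) = 3.17 + log(0.002975/0.001076) = 3.17 + (+0.44) = 3.61.

3.61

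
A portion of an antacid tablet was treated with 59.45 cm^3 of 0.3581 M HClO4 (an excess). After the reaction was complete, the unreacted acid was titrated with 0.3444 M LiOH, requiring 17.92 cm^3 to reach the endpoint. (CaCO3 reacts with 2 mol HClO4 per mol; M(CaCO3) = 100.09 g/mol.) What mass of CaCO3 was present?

0.757 g

Total n(HClO4) added = 0.3581 x 0.05945 = 0.02129 mol.
n(LiOH) used = 0.3444 x 0.01792 = 0.006172 mol, which equals the excess n(HClO4).
So n(HClO4) consumed by the sample = 0.02129 - 0.006172 = 0.01512 mol.
n(CaCO3) = 0.01512 / 2 = 0.007559 mol.
mass = 0.007559 mol x 100.09 g/mol = 0.757 g.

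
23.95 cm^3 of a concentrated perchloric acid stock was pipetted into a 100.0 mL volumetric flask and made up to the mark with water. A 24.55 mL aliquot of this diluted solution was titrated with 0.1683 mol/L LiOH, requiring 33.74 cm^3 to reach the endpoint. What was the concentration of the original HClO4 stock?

0.966 M

n(LiOH) = 0.1683 x 0.03374 = 0.005678 mol.
n(HClO4) in the aliquot = 0.005678 mol.
[diluted HClO4] = 0.005678 / 0.02455 = 0.2313 M.
Dilution factor = 100.0/23.95 = 4.175, so [stock] = 0.2313 x 4.175 = 0.966 M.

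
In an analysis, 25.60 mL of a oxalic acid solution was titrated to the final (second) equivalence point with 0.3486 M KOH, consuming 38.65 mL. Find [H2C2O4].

0.263 M

n(KOH) = 0.3486 x 0.03865 = 0.01347 mol.
At the final (second) equivalence point, 2 mol OH^- react per mol H2C2O4, so n(H2C2O4) = 0.01347 / 2 = 0.006737 mol.
[H2C2O4] = 0.006737 / 0.02560 L = 0.263 M.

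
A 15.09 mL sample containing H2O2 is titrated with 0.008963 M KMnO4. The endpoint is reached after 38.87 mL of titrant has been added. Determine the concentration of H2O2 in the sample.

0.0577 M

n(KMnO4) = 0.008963 x 0.03887 = 0.0003484 mol.
From the balanced equation, 2 mol KMnO4 reacts with 5 mol H2O2, so n(H2O2) = 0.0003484 x 5/2 = 0.0008710 mol.
[H2O2] = 0.0008710 / 0.01509 L = 0.0577 M.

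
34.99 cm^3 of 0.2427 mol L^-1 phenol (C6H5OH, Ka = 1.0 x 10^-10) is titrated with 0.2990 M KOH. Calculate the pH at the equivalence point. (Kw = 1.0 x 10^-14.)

11.56

n(C6H5OH) = 0.2427 x 0.03499 = 0.008492 mol; V(KOH) at equivalence = 0.008492/0.2990 = 0.02840 L.
At equivalence all the acid is converted to C6H5O-; total volume = 0.03499 + 0.02840 = 0.06339 L, so [C6H5O-] = 0.008492/0.06339 = 0.1340 M.
Kb = Kw/Ka = 1.0e-14 / 1.0 x 10^-10 = 0.000100.
[OH^-] = sqrt(Kb x [C6H5O-]) = sqrt(0.000100 x 0.1340) = 0.00366 M.
pOH = 2.44, so pH = 14.00 - 2.44 = 11.56.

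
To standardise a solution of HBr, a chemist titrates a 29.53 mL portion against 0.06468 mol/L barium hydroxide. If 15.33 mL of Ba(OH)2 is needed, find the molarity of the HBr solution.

0.0672 M

n(Ba(OH)2) delivered = 0.06468 x 0.01533 = 0.0009915 mol.
The reaction is 2 HBr + 1 Ba(OH)2, so n(HBr) = 0.0009915 x 2/1 = 0.001983 mol.
[HBr] = 0.001983 mol / 0.02953 L = 0.0672 M.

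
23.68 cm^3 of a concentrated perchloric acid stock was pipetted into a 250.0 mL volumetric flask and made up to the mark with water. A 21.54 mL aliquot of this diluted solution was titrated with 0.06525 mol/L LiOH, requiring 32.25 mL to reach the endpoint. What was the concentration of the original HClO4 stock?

n(LiOH) = 0.06525 x 0.03225 = 0.002104 mol.
n(HClO4) in the aliquot = 0.002104 mol.
[diluted HClO4] = 0.002104 / 0.02154 = 0.09769 M.
Dilution factor = 250.0/23.68 = 10.56, so [stock] = 0.09769 x 10.56 = 1.03 M.

1.03 M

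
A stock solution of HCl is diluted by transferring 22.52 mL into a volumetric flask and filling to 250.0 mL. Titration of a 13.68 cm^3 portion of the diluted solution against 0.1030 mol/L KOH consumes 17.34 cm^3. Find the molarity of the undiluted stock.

n(KOH) = 0.1030 x 0.01734 = 0.001786 mol.
n(HCl) in the aliquot = 0.001786 mol.
[diluted HCl] = 0.001786 / 0.01368 = 0.1306 M.
Dilution factor = 250.0/22.52 = 11.10, so [stock] = 0.1306 x 11.10 = 1.45 M.

1.45 M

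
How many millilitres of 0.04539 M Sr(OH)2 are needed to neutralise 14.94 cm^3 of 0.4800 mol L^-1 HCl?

79.0 mL

n(HCl) = 0.4800 mol/L x 0.01494 L = 0.007171 mol.
The neutralisation is 2 HCl : 1 Sr(OH)2, so n(Sr(OH)2) = 0.007171 x 1/2 = 0.003586 mol.
V(Sr(OH)2) = 0.003586 / 0.04539 = 0.07900 L = 79.0 mL.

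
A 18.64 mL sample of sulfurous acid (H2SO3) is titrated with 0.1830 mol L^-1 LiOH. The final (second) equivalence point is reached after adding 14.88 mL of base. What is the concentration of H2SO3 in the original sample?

n(LiOH) = 0.1830 x 0.01488 = 0.002723 mol.
At the final (second) equivalence point, 2 mol OH^- react per mol H2SO3, so n(H2SO3) = 0.002723 / 2 = 0.001362 mol.
[H2SO3] = 0.001362 / 0.01864 L = 0.0730 M.

0.0730 M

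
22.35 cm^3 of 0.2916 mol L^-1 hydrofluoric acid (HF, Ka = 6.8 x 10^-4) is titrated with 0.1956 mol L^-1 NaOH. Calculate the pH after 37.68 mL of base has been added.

12.15

n(acid) = 0.2916 x 0.02235 = 0.006517 mol; n(NaOH) added = 0.1956 x 0.03768 = 0.007370 mol.
Base is in excess by 0.007370 - 0.006517 = 0.0008529 mol in a total volume of 0.06003 L.
[OH^-] = 0.0008529/0.06003 = 0.01421 M, so pOH = 1.85 and pH = 14.00 - 1.85 = 12.15.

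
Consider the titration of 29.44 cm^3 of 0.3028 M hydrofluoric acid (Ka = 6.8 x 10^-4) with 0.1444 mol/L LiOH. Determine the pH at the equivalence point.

n(HF) = 0.3028 x 0.02944 = 0.008914 mol; V(LiOH) at equivalence = 0.008914/0.1444 = 0.06173 L.
At equivalence all the acid is converted to F-; total volume = 0.02944 + 0.06173 = 0.09117 L, so [F-] = 0.008914/0.09117 = 0.09777 M.
Kb = Kw/Ka = 1.0e-14 / 6.8 x 10^-4 = 1.47e-11.
[OH^-] = sqrt(Kb x [F-]) = sqrt(1.47e-11 x 0.09777) = 1.20e-6 M.
pOH = 5.92, so pH = 14.00 - 5.92 = 8.08.

8.08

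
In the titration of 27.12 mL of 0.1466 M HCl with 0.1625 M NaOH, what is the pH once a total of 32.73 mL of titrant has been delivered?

n(acid) = 0.1466 x 0.02712 = 0.003976 mol; n(NaOH) added = 0.1625 x 0.03273 = 0.005319 mol.
Base is in excess by 0.005319 - 0.003976 = 0.001343 mol in a total volume of 0.05985 L.
[OH^-] = 0.001343/0.05985 = 0.02244 M, so pOH = 1.65 and pH = 14.00 - 1.65 = 12.35.

12.35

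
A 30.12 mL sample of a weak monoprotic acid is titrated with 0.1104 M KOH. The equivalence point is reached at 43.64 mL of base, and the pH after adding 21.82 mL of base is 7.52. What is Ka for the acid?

3.0 x 10^-8

21.82 mL is half of the equivalence volume, so this is the half-equivalence point where [HA] = [A^-].
At half-equivalence pH = pKa, so pKa = 7.52.
Ka = 10^(-7.52) = 3.0 x 10^-8.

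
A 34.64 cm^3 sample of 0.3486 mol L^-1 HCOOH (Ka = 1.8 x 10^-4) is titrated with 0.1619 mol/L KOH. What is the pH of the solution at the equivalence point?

8.39

n(HCOOH) = 0.3486 x 0.03464 = 0.01208 mol; V(KOH) at equivalence = 0.01208/0.1619 = 0.07459 L.
At equivalence all the acid is converted to HCOO-; total volume = 0.03464 + 0.07459 = 0.1092 L, so [HCOO-] = 0.01208/0.1092 = 0.1106 M.
Kb = Kw/Ka = 1.0e-14 / 1.8 x 10^-4 = 5.56e-11.
[OH^-] = sqrt(Kb x [HCOO-]) = sqrt(5.56e-11 x 0.1106) = 2.48e-6 M.
pOH = 5.61, so pH = 14.00 - 5.61 = 8.39.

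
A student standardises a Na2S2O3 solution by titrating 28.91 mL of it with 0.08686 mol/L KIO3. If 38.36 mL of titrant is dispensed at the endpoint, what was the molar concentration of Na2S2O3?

0.692 M

n(KIO3) = 0.08686 x 0.03836 = 0.003332 mol.
From the balanced equation, 1 mol KIO3 reacts with 6 mol Na2S2O3, so n(Na2S2O3) = 0.003332 x 6/1 = 0.01999 mol.
[Na2S2O3] = 0.01999 / 0.02891 L = 0.692 M.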